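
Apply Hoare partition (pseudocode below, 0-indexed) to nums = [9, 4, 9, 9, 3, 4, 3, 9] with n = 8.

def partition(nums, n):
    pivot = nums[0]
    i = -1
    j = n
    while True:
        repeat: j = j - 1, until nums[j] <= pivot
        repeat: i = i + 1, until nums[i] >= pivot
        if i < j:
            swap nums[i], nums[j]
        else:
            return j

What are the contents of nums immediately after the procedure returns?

pivot = nums[0] = 9; i = -1, j = 8
j→7 (nums[7]=9≤9), i→0 (nums[0]=9≥9); i<j, swap → [9, 4, 9, 9, 3, 4, 3, 9]
j→6 (nums[6]=3≤9), i→2 (nums[2]=9≥9); i<j, swap → [9, 4, 3, 9, 3, 4, 9, 9]
j→5 (nums[5]=4≤9), i→3 (nums[3]=9≥9); i<j, swap → [9, 4, 3, 4, 3, 9, 9, 9]
j→4, i→5; i≥j, return j=4. nums = [9, 4, 3, 4, 3, 9, 9, 9]

[9, 4, 3, 4, 3, 9, 9, 9]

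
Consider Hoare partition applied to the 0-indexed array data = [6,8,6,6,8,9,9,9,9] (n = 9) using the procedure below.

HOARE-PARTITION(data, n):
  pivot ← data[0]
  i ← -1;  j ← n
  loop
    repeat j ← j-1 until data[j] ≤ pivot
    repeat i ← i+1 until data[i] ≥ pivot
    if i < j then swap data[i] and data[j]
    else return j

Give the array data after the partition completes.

[6,6,8,6,8,9,9,9,9]

pivot = data[0] = 6; i = -1, j = 9
j→3 (data[3]=6≤6), i→0 (data[0]=6≥6); i<j, swap → [6,8,6,6,8,9,9,9,9]
j→2 (data[2]=6≤6), i→1 (data[1]=8≥6); i<j, swap → [6,6,8,6,8,9,9,9,9]
j→1, i→2; i≥j, return j=1. data = [6,6,8,6,8,9,9,9,9]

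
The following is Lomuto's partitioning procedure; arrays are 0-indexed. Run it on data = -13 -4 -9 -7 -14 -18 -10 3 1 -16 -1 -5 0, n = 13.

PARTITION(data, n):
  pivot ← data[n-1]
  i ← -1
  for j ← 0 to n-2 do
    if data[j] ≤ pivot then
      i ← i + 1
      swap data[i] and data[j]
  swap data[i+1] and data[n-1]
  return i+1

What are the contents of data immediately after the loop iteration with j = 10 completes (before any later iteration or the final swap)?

pivot=0, i=-1
j=0: -13≤0, i=0, swap(0,0) ⇒ -13 -4 -9 -7 -14 -18 -10 3 1 -16 -1 -5 0
j=1: -4≤0, i=1, swap(1,1) ⇒ -13 -4 -9 -7 -14 -18 -10 3 1 -16 -1 -5 0
j=2: -9≤0, i=2, swap(2,2) ⇒ -13 -4 -9 -7 -14 -18 -10 3 1 -16 -1 -5 0
j=3: -7≤0, i=3, swap(3,3) ⇒ -13 -4 -9 -7 -14 -18 -10 3 1 -16 -1 -5 0
j=4: -14≤0, i=4, swap(4,4) ⇒ -13 -4 -9 -7 -14 -18 -10 3 1 -16 -1 -5 0
j=5: -18≤0, i=5, swap(5,5) ⇒ -13 -4 -9 -7 -14 -18 -10 3 1 -16 -1 -5 0
j=6: -10≤0, i=6, swap(6,6) ⇒ -13 -4 -9 -7 -14 -18 -10 3 1 -16 -1 -5 0
j=7: 3>0, skip
j=8: 1>0, skip
j=9: -16≤0, i=7, swap(7,9) ⇒ -13 -4 -9 -7 -14 -18 -10 -16 1 3 -1 -5 0
j=10: -1≤0, i=8, swap(8,10) ⇒ -13 -4 -9 -7 -14 -18 -10 -16 -1 3 1 -5 0
(after j=10) data = -13 -4 -9 -7 -14 -18 -10 -16 -1 3 1 -5 0

-13 -4 -9 -7 -14 -18 -10 -16 -1 3 1 -5 0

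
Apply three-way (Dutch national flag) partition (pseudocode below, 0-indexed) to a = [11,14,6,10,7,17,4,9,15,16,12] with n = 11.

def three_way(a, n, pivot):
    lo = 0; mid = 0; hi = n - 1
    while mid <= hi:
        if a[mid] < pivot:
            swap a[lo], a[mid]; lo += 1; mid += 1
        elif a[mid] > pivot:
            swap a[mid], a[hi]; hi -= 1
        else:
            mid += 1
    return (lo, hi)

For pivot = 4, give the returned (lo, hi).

pivot = 4; lo=0, mid=0, hi=10
a[mid]=11>4: swap a[0],a[10]; hi=9 → [12,14,6,10,7,17,4,9,15,16,11]
a[mid]=12>4: swap a[0],a[9]; hi=8 → [16,14,6,10,7,17,4,9,15,12,11]
a[mid]=16>4: swap a[0],a[8]; hi=7 → [15,14,6,10,7,17,4,9,16,12,11]
a[mid]=15>4: swap a[0],a[7]; hi=6 → [9,14,6,10,7,17,4,15,16,12,11]
a[mid]=9>4: swap a[0],a[6]; hi=5 → [4,14,6,10,7,17,9,15,16,12,11]
a[mid]=4=4: mid=1
a[mid]=14>4: swap a[1],a[5]; hi=4 → [4,17,6,10,7,14,9,15,16,12,11]
a[mid]=17>4: swap a[1],a[4]; hi=3 → [4,7,6,10,17,14,9,15,16,12,11]
a[mid]=7>4: swap a[1],a[3]; hi=2 → [4,10,6,7,17,14,9,15,16,12,11]
a[mid]=10>4: swap a[1],a[2]; hi=1 → [4,6,10,7,17,14,9,15,16,12,11]
a[mid]=6>4: swap a[1],a[1]; hi=0 → [4,6,10,7,17,14,9,15,16,12,11]
end: lo=0, hi=0; a = [4,6,10,7,17,14,9,15,16,12,11]

(0, 0)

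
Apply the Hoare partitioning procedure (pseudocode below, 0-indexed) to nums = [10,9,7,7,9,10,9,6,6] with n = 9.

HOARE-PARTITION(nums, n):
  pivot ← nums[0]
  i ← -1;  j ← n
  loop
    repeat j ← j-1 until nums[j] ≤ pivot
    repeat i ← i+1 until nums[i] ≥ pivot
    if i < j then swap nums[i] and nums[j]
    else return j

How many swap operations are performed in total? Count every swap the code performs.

pivot = nums[0] = 10; i = -1, j = 9
j→8 (nums[8]=6≤10), i→0 (nums[0]=10≥10); i<j, swap → [6,9,7,7,9,10,9,6,10]
j→7 (nums[7]=6≤10), i→5 (nums[5]=10≥10); i<j, swap → [6,9,7,7,9,6,9,10,10]
j→6, i→7; i≥j, return j=6. nums = [6,9,7,7,9,6,9,10,10]

2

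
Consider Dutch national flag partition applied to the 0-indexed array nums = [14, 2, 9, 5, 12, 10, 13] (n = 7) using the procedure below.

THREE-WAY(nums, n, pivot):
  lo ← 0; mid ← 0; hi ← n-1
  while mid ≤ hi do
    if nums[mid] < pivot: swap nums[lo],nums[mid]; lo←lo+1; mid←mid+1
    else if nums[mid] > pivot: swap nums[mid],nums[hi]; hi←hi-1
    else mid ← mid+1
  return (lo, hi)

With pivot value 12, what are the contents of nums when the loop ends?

[10, 2, 9, 5, 12, 13, 14]

pivot = 12; lo=0, mid=0, hi=6
nums[mid]=14>12: swap nums[0],nums[6]; hi=5 → [13, 2, 9, 5, 12, 10, 14]
nums[mid]=13>12: swap nums[0],nums[5]; hi=4 → [10, 2, 9, 5, 12, 13, 14]
nums[mid]=10<12: swap nums[0],nums[0]; lo=1,mid=1 → [10, 2, 9, 5, 12, 13, 14]
nums[mid]=2<12: swap nums[1],nums[1]; lo=2,mid=2 → [10, 2, 9, 5, 12, 13, 14]
nums[mid]=9<12: swap nums[2],nums[2]; lo=3,mid=3 → [10, 2, 9, 5, 12, 13, 14]
nums[mid]=5<12: swap nums[3],nums[3]; lo=4,mid=4 → [10, 2, 9, 5, 12, 13, 14]
nums[mid]=12=12: mid=5
end: lo=4, hi=4; nums = [10, 2, 9, 5, 12, 13, 14]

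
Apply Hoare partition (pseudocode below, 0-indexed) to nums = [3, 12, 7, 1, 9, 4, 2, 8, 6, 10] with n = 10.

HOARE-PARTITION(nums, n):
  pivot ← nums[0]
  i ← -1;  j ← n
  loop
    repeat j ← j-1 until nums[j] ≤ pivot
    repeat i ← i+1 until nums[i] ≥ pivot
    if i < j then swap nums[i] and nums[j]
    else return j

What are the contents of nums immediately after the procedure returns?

pivot=3
j stops at 6 (2), i stops at 0 (3); swap ⇒ [2, 12, 7, 1, 9, 4, 3, 8, 6, 10]
j stops at 3 (1), i stops at 1 (12); swap ⇒ [2, 1, 7, 12, 9, 4, 3, 8, 6, 10]
j stops at 1, i stops at 2; i≥j ⇒ return 1. nums=[2, 1, 7, 12, 9, 4, 3, 8, 6, 10]

[2, 1, 7, 12, 9, 4, 3, 8, 6, 10]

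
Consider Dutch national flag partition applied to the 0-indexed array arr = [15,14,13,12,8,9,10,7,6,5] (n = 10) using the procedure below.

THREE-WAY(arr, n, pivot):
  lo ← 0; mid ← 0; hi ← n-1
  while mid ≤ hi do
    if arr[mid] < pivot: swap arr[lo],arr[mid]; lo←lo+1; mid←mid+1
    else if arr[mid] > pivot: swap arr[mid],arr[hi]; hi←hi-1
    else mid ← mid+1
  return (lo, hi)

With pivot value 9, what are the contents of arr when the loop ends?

[5,6,7,8,9,10,12,13,14,15]

pivot = 9; lo=0, mid=0, hi=9
arr[mid]=15>9: swap arr[0],arr[9]; hi=8 → [5,14,13,12,8,9,10,7,6,15]
arr[mid]=5<9: swap arr[0],arr[0]; lo=1,mid=1 → [5,14,13,12,8,9,10,7,6,15]
arr[mid]=14>9: swap arr[1],arr[8]; hi=7 → [5,6,13,12,8,9,10,7,14,15]
arr[mid]=6<9: swap arr[1],arr[1]; lo=2,mid=2 → [5,6,13,12,8,9,10,7,14,15]
arr[mid]=13>9: swap arr[2],arr[7]; hi=6 → [5,6,7,12,8,9,10,13,14,15]
arr[mid]=7<9: swap arr[2],arr[2]; lo=3,mid=3 → [5,6,7,12,8,9,10,13,14,15]
arr[mid]=12>9: swap arr[3],arr[6]; hi=5 → [5,6,7,10,8,9,12,13,14,15]
arr[mid]=10>9: swap arr[3],arr[5]; hi=4 → [5,6,7,9,8,10,12,13,14,15]
arr[mid]=9=9: mid=4
arr[mid]=8<9: swap arr[3],arr[4]; lo=4,mid=5 → [5,6,7,8,9,10,12,13,14,15]
end: lo=4, hi=4; arr = [5,6,7,8,9,10,12,13,14,15]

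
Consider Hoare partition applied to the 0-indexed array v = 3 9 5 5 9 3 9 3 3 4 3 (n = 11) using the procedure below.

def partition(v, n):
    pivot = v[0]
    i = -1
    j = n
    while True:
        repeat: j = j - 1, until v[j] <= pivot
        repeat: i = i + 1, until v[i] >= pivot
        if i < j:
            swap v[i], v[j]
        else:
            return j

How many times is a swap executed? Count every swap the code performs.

4

pivot = v[0] = 3; i = -1, j = 11
j→10 (v[10]=3≤3), i→0 (v[0]=3≥3); i<j, swap → 3 9 5 5 9 3 9 3 3 4 3
j→8 (v[8]=3≤3), i→1 (v[1]=9≥3); i<j, swap → 3 3 5 5 9 3 9 3 9 4 3
j→7 (v[7]=3≤3), i→2 (v[2]=5≥3); i<j, swap → 3 3 3 5 9 3 9 5 9 4 3
j→5 (v[5]=3≤3), i→3 (v[3]=5≥3); i<j, swap → 3 3 3 3 9 5 9 5 9 4 3
j→3, i→4; i≥j, return j=3. v = 3 3 3 3 9 5 9 5 9 4 3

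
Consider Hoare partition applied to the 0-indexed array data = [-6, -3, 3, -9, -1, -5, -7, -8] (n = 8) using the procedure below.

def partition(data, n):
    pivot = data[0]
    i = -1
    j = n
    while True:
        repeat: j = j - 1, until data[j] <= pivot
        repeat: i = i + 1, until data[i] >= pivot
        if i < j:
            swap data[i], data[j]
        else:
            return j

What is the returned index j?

2

pivot = data[0] = -6; i = -1, j = 8
j→7 (data[7]=-8≤-6), i→0 (data[0]=-6≥-6); i<j, swap → [-8, -3, 3, -9, -1, -5, -7, -6]
j→6 (data[6]=-7≤-6), i→1 (data[1]=-3≥-6); i<j, swap → [-8, -7, 3, -9, -1, -5, -3, -6]
j→3 (data[3]=-9≤-6), i→2 (data[2]=3≥-6); i<j, swap → [-8, -7, -9, 3, -1, -5, -3, -6]
j→2, i→3; i≥j, return j=2. data = [-8, -7, -9, 3, -1, -5, -3, -6]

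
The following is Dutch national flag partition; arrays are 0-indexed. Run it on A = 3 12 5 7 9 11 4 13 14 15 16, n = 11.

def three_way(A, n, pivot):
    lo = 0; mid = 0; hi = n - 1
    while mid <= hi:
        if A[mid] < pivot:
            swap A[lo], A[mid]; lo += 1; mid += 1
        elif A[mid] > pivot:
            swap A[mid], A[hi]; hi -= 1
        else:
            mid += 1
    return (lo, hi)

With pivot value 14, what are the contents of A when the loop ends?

3 12 5 7 9 11 4 13 14 16 15

lo=0 mid=0 hi=10
3<14: swap(0,0), lo=1 mid=1 ⇒ 3 12 5 7 9 11 4 13 14 15 16
12<14: swap(1,1), lo=2 mid=2 ⇒ 3 12 5 7 9 11 4 13 14 15 16
5<14: swap(2,2), lo=3 mid=3 ⇒ 3 12 5 7 9 11 4 13 14 15 16
7<14: swap(3,3), lo=4 mid=4 ⇒ 3 12 5 7 9 11 4 13 14 15 16
9<14: swap(4,4), lo=5 mid=5 ⇒ 3 12 5 7 9 11 4 13 14 15 16
11<14: swap(5,5), lo=6 mid=6 ⇒ 3 12 5 7 9 11 4 13 14 15 16
4<14: swap(6,6), lo=7 mid=7 ⇒ 3 12 5 7 9 11 4 13 14 15 16
13<14: swap(7,7), lo=8 mid=8 ⇒ 3 12 5 7 9 11 4 13 14 15 16
14=14: mid=9
15>14: swap(9,10), hi=9 ⇒ 3 12 5 7 9 11 4 13 14 16 15
16>14: swap(9,9), hi=8 ⇒ 3 12 5 7 9 11 4 13 14 16 15
done. lo=8 hi=8; A=3 12 5 7 9 11 4 13 14 16 15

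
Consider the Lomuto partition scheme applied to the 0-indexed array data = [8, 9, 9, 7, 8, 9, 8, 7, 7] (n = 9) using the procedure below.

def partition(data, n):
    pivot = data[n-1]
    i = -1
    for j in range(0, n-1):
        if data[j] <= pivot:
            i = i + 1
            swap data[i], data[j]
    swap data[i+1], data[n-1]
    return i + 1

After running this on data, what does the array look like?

[7, 7, 7, 8, 8, 9, 8, 9, 9]

pivot = data[8] = 7; i = -1
j=0: data[0]=8 > 7 → no swap
j=1: data[1]=9 > 7 → no swap
j=2: data[2]=9 > 7 → no swap
j=3: data[3]=7 ≤ 7 → i=0, swap data[0],data[3] → [7, 9, 9, 8, 8, 9, 8, 7, 7]
j=4: data[4]=8 > 7 → no swap
j=5: data[5]=9 > 7 → no swap
j=6: data[6]=8 > 7 → no swap
j=7: data[7]=7 ≤ 7 → i=1, swap data[1],data[7] → [7, 7, 9, 8, 8, 9, 8, 9, 7]
final swap data[2],data[8] → [7, 7, 7, 8, 8, 9, 8, 9, 9]; return 2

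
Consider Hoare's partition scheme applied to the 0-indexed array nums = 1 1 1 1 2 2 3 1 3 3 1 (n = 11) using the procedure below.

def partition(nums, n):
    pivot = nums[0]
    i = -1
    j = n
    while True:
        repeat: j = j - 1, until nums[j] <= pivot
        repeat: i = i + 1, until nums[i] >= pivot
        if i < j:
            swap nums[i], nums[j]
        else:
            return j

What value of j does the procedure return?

2

pivot = nums[0] = 1; i = -1, j = 11
j→10 (nums[10]=1≤1), i→0 (nums[0]=1≥1); i<j, swap → 1 1 1 1 2 2 3 1 3 3 1
j→7 (nums[7]=1≤1), i→1 (nums[1]=1≥1); i<j, swap → 1 1 1 1 2 2 3 1 3 3 1
j→3 (nums[3]=1≤1), i→2 (nums[2]=1≥1); i<j, swap → 1 1 1 1 2 2 3 1 3 3 1
j→2, i→3; i≥j, return j=2. nums = 1 1 1 1 2 2 3 1 3 3 1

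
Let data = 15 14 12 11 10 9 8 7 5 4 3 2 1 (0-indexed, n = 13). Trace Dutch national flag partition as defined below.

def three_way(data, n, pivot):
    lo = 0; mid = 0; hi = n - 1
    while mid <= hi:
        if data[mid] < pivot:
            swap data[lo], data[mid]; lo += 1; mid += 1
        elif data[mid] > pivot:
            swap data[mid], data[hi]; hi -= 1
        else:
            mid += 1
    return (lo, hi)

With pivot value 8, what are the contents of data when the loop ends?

1 2 3 4 5 7 8 9 10 11 12 14 15

pivot = 8; lo=0, mid=0, hi=12
data[mid]=15>8: swap data[0],data[12]; hi=11 → 1 14 12 11 10 9 8 7 5 4 3 2 15
data[mid]=1<8: swap data[0],data[0]; lo=1,mid=1 → 1 14 12 11 10 9 8 7 5 4 3 2 15
data[mid]=14>8: swap data[1],data[11]; hi=10 → 1 2 12 11 10 9 8 7 5 4 3 14 15
data[mid]=2<8: swap data[1],data[1]; lo=2,mid=2 → 1 2 12 11 10 9 8 7 5 4 3 14 15
data[mid]=12>8: swap data[2],data[10]; hi=9 → 1 2 3 11 10 9 8 7 5 4 12 14 15
data[mid]=3<8: swap data[2],data[2]; lo=3,mid=3 → 1 2 3 11 10 9 8 7 5 4 12 14 15
data[mid]=11>8: swap data[3],data[9]; hi=8 → 1 2 3 4 10 9 8 7 5 11 12 14 15
data[mid]=4<8: swap data[3],data[3]; lo=4,mid=4 → 1 2 3 4 10 9 8 7 5 11 12 14 15
data[mid]=10>8: swap data[4],data[8]; hi=7 → 1 2 3 4 5 9 8 7 10 11 12 14 15
data[mid]=5<8: swap data[4],data[4]; lo=5,mid=5 → 1 2 3 4 5 9 8 7 10 11 12 14 15
data[mid]=9>8: swap data[5],data[7]; hi=6 → 1 2 3 4 5 7 8 9 10 11 12 14 15
data[mid]=7<8: swap data[5],data[5]; lo=6,mid=6 → 1 2 3 4 5 7 8 9 10 11 12 14 15
data[mid]=8=8: mid=7
end: lo=6, hi=6; data = 1 2 3 4 5 7 8 9 10 11 12 14 15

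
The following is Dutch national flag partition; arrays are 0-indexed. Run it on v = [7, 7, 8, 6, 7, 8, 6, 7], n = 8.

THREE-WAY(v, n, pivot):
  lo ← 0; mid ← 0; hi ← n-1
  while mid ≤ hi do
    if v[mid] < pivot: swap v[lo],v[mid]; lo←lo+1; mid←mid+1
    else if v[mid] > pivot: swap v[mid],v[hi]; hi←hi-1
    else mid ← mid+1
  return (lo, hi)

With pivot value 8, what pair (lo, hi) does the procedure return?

lo=0 mid=0 hi=7
7<8: swap(0,0), lo=1 mid=1 ⇒ [7, 7, 8, 6, 7, 8, 6, 7]
7<8: swap(1,1), lo=2 mid=2 ⇒ [7, 7, 8, 6, 7, 8, 6, 7]
8=8: mid=3
6<8: swap(2,3), lo=3 mid=4 ⇒ [7, 7, 6, 8, 7, 8, 6, 7]
7<8: swap(3,4), lo=4 mid=5 ⇒ [7, 7, 6, 7, 8, 8, 6, 7]
8=8: mid=6
6<8: swap(4,6), lo=5 mid=7 ⇒ [7, 7, 6, 7, 6, 8, 8, 7]
7<8: swap(5,7), lo=6 mid=8 ⇒ [7, 7, 6, 7, 6, 7, 8, 8]
done. lo=6 hi=7; v=[7, 7, 6, 7, 6, 7, 8, 8]

(6, 7)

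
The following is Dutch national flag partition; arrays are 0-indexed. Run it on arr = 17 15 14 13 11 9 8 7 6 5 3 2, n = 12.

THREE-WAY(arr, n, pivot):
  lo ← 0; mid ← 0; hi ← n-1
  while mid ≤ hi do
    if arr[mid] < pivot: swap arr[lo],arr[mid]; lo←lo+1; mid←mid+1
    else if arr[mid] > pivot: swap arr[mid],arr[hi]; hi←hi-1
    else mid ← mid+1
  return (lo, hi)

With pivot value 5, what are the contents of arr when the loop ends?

2 3 5 11 9 8 7 6 13 14 15 17

pivot = 5; lo=0, mid=0, hi=11
arr[mid]=17>5: swap arr[0],arr[11]; hi=10 → 2 15 14 13 11 9 8 7 6 5 3 17
arr[mid]=2<5: swap arr[0],arr[0]; lo=1,mid=1 → 2 15 14 13 11 9 8 7 6 5 3 17
arr[mid]=15>5: swap arr[1],arr[10]; hi=9 → 2 3 14 13 11 9 8 7 6 5 15 17
arr[mid]=3<5: swap arr[1],arr[1]; lo=2,mid=2 → 2 3 14 13 11 9 8 7 6 5 15 17
arr[mid]=14>5: swap arr[2],arr[9]; hi=8 → 2 3 5 13 11 9 8 7 6 14 15 17
arr[mid]=5=5: mid=3
arr[mid]=13>5: swap arr[3],arr[8]; hi=7 → 2 3 5 6 11 9 8 7 13 14 15 17
arr[mid]=6>5: swap arr[3],arr[7]; hi=6 → 2 3 5 7 11 9 8 6 13 14 15 17
arr[mid]=7>5: swap arr[3],arr[6]; hi=5 → 2 3 5 8 11 9 7 6 13 14 15 17
arr[mid]=8>5: swap arr[3],arr[5]; hi=4 → 2 3 5 9 11 8 7 6 13 14 15 17
arr[mid]=9>5: swap arr[3],arr[4]; hi=3 → 2 3 5 11 9 8 7 6 13 14 15 17
arr[mid]=11>5: swap arr[3],arr[3]; hi=2 → 2 3 5 11 9 8 7 6 13 14 15 17
end: lo=2, hi=2; arr = 2 3 5 11 9 8 7 6 13 14 15 17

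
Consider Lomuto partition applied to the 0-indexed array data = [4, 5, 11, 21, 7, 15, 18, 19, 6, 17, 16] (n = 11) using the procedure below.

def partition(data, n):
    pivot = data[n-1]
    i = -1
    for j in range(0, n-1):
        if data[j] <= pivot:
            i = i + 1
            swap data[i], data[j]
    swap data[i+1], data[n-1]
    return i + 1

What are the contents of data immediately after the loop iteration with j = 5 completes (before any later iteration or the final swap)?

[4, 5, 11, 7, 15, 21, 18, 19, 6, 17, 16]

pivot=16, i=-1
j=0: 4≤16, i=0, swap(0,0) ⇒ [4, 5, 11, 21, 7, 15, 18, 19, 6, 17, 16]
j=1: 5≤16, i=1, swap(1,1) ⇒ [4, 5, 11, 21, 7, 15, 18, 19, 6, 17, 16]
j=2: 11≤16, i=2, swap(2,2) ⇒ [4, 5, 11, 21, 7, 15, 18, 19, 6, 17, 16]
j=3: 21>16, skip
j=4: 7≤16, i=3, swap(3,4) ⇒ [4, 5, 11, 7, 21, 15, 18, 19, 6, 17, 16]
j=5: 15≤16, i=4, swap(4,5) ⇒ [4, 5, 11, 7, 15, 21, 18, 19, 6, 17, 16]
(after j=5) data = [4, 5, 11, 7, 15, 21, 18, 19, 6, 17, 16]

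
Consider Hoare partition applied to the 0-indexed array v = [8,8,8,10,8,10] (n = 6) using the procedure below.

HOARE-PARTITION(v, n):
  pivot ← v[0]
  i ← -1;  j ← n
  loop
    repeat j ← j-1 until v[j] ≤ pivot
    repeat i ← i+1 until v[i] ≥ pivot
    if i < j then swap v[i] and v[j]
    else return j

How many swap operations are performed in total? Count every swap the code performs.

2

pivot = v[0] = 8; i = -1, j = 6
j→4 (v[4]=8≤8), i→0 (v[0]=8≥8); i<j, swap → [8,8,8,10,8,10]
j→2 (v[2]=8≤8), i→1 (v[1]=8≥8); i<j, swap → [8,8,8,10,8,10]
j→1, i→2; i≥j, return j=1. v = [8,8,8,10,8,10]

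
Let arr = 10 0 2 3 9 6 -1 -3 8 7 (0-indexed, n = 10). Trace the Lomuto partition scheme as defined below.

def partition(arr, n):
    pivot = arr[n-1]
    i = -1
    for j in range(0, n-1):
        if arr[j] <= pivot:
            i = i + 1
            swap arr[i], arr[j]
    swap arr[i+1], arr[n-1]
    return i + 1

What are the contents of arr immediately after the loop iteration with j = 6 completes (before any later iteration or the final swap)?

pivot = arr[9] = 7; i = -1
j=0: arr[0]=10 > 7 → no swap
j=1: arr[1]=0 ≤ 7 → i=0, swap arr[0],arr[1] → 0 10 2 3 9 6 -1 -3 8 7
j=2: arr[2]=2 ≤ 7 → i=1, swap arr[1],arr[2] → 0 2 10 3 9 6 -1 -3 8 7
j=3: arr[3]=3 ≤ 7 → i=2, swap arr[2],arr[3] → 0 2 3 10 9 6 -1 -3 8 7
j=4: arr[4]=9 > 7 → no swap
j=5: arr[5]=6 ≤ 7 → i=3, swap arr[3],arr[5] → 0 2 3 6 9 10 -1 -3 8 7
j=6: arr[6]=-1 ≤ 7 → i=4, swap arr[4],arr[6] → 0 2 3 6 -1 10 9 -3 8 7
(after j=6) arr = 0 2 3 6 -1 10 9 -3 8 7

0 2 3 6 -1 10 9 -3 8 7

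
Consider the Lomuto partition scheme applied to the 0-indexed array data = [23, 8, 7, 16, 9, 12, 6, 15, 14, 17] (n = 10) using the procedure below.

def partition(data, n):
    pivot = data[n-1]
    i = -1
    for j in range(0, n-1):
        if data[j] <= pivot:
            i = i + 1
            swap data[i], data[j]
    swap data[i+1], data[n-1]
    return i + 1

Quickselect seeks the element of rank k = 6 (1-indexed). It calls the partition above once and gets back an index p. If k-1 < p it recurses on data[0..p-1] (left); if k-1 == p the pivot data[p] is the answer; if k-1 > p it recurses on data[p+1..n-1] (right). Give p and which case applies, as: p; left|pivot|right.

pivot = data[9] = 17; i = -1
j=0: data[0]=23 > 17 → no swap
j=1: data[1]=8 ≤ 17 → i=0, swap data[0],data[1] → [8, 23, 7, 16, 9, 12, 6, 15, 14, 17]
j=2: data[2]=7 ≤ 17 → i=1, swap data[1],data[2] → [8, 7, 23, 16, 9, 12, 6, 15, 14, 17]
j=3: data[3]=16 ≤ 17 → i=2, swap data[2],data[3] → [8, 7, 16, 23, 9, 12, 6, 15, 14, 17]
j=4: data[4]=9 ≤ 17 → i=3, swap data[3],data[4] → [8, 7, 16, 9, 23, 12, 6, 15, 14, 17]
j=5: data[5]=12 ≤ 17 → i=4, swap data[4],data[5] → [8, 7, 16, 9, 12, 23, 6, 15, 14, 17]
j=6: data[6]=6 ≤ 17 → i=5, swap data[5],data[6] → [8, 7, 16, 9, 12, 6, 23, 15, 14, 17]
j=7: data[7]=15 ≤ 17 → i=6, swap data[6],data[7] → [8, 7, 16, 9, 12, 6, 15, 23, 14, 17]
j=8: data[8]=14 ≤ 17 → i=7, swap data[7],data[8] → [8, 7, 16, 9, 12, 6, 15, 14, 23, 17]
final swap data[8],data[9] → [8, 7, 16, 9, 12, 6, 15, 14, 17, 23]; return 8
p = 8; k-1 = 5 < 8 ⇒ left

8; left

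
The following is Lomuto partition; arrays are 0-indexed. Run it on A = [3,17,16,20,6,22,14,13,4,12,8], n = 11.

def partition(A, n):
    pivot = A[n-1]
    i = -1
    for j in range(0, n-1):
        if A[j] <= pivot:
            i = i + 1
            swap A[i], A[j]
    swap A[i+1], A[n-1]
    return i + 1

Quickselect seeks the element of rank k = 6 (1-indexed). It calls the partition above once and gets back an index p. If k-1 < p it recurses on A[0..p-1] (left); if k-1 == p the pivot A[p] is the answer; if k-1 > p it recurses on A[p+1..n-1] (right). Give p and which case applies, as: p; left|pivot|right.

pivot = A[10] = 8; i = -1
j=0: A[0]=3 ≤ 8 → i=0, swap A[0],A[0] (no change) → [3,17,16,20,6,22,14,13,4,12,8]
j=1: A[1]=17 > 8 → no swap
j=2: A[2]=16 > 8 → no swap
j=3: A[3]=20 > 8 → no swap
j=4: A[4]=6 ≤ 8 → i=1, swap A[1],A[4] → [3,6,16,20,17,22,14,13,4,12,8]
j=5: A[5]=22 > 8 → no swap
j=6: A[6]=14 > 8 → no swap
j=7: A[7]=13 > 8 → no swap
j=8: A[8]=4 ≤ 8 → i=2, swap A[2],A[8] → [3,6,4,20,17,22,14,13,16,12,8]
j=9: A[9]=12 > 8 → no swap
final swap A[3],A[10] → [3,6,4,8,17,22,14,13,16,12,20]; return 3
p = 3; k-1 = 5 > 3 ⇒ right

3; right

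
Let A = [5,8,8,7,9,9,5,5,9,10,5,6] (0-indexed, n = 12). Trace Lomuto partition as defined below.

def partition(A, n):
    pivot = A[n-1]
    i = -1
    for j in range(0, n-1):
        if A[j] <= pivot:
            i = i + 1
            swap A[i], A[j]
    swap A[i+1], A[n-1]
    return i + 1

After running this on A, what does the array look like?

pivot=6, i=-1
j=0: 5≤6, i=0, swap(0,0) ⇒ [5,8,8,7,9,9,5,5,9,10,5,6]
j=1: 8>6, skip
j=2: 8>6, skip
j=3: 7>6, skip
j=4: 9>6, skip
j=5: 9>6, skip
j=6: 5≤6, i=1, swap(1,6) ⇒ [5,5,8,7,9,9,8,5,9,10,5,6]
j=7: 5≤6, i=2, swap(2,7) ⇒ [5,5,5,7,9,9,8,8,9,10,5,6]
j=8: 9>6, skip
j=9: 10>6, skip
j=10: 5≤6, i=3, swap(3,10) ⇒ [5,5,5,5,9,9,8,8,9,10,7,6]
swap(4,11) ⇒ [5,5,5,5,6,9,8,8,9,10,7,9]; return 4

[5,5,5,5,6,9,8,8,9,10,7,9]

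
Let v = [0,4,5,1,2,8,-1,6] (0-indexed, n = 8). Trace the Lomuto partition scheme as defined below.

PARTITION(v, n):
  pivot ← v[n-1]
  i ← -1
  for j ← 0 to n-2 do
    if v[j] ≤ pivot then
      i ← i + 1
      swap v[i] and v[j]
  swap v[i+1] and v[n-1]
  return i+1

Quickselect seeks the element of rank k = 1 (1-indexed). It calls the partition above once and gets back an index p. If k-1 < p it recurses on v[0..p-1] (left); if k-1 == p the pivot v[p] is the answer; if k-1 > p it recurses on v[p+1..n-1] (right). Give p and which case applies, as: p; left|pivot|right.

pivot=6, i=-1
j=0: 0≤6, i=0, swap(0,0) ⇒ [0,4,5,1,2,8,-1,6]
j=1: 4≤6, i=1, swap(1,1) ⇒ [0,4,5,1,2,8,-1,6]
j=2: 5≤6, i=2, swap(2,2) ⇒ [0,4,5,1,2,8,-1,6]
j=3: 1≤6, i=3, swap(3,3) ⇒ [0,4,5,1,2,8,-1,6]
j=4: 2≤6, i=4, swap(4,4) ⇒ [0,4,5,1,2,8,-1,6]
j=5: 8>6, skip
j=6: -1≤6, i=5, swap(5,6) ⇒ [0,4,5,1,2,-1,8,6]
swap(6,7) ⇒ [0,4,5,1,2,-1,6,8]; return 6
p = 6; k-1 = 0 < 6 ⇒ left

6; left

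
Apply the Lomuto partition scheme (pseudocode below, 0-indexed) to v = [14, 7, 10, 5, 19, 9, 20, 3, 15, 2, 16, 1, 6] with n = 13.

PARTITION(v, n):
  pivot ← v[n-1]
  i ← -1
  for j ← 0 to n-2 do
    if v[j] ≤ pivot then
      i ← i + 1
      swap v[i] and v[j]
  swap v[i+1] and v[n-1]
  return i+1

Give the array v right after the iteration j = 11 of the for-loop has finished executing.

pivot = v[12] = 6; i = -1
j=0: v[0]=14 > 6 → no swap
j=1: v[1]=7 > 6 → no swap
j=2: v[2]=10 > 6 → no swap
j=3: v[3]=5 ≤ 6 → i=0, swap v[0],v[3] → [5, 7, 10, 14, 19, 9, 20, 3, 15, 2, 16, 1, 6]
j=4: v[4]=19 > 6 → no swap
j=5: v[5]=9 > 6 → no swap
j=6: v[6]=20 > 6 → no swap
j=7: v[7]=3 ≤ 6 → i=1, swap v[1],v[7] → [5, 3, 10, 14, 19, 9, 20, 7, 15, 2, 16, 1, 6]
j=8: v[8]=15 > 6 → no swap
j=9: v[9]=2 ≤ 6 → i=2, swap v[2],v[9] → [5, 3, 2, 14, 19, 9, 20, 7, 15, 10, 16, 1, 6]
j=10: v[10]=16 > 6 → no swap
j=11: v[11]=1 ≤ 6 → i=3, swap v[3],v[11] → [5, 3, 2, 1, 19, 9, 20, 7, 15, 10, 16, 14, 6]
(after j=11) v = [5, 3, 2, 1, 19, 9, 20, 7, 15, 10, 16, 14, 6]

[5, 3, 2, 1, 19, 9, 20, 7, 15, 10, 16, 14, 6]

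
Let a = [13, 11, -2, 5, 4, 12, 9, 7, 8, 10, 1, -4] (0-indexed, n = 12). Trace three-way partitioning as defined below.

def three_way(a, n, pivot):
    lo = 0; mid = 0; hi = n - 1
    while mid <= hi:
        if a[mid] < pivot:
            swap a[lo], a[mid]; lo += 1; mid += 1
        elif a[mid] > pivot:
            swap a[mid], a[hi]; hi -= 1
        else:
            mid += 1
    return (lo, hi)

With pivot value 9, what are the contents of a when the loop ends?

[-4, 1, -2, 5, 4, 8, 7, 9, 10, 12, 11, 13]

pivot = 9; lo=0, mid=0, hi=11
a[mid]=13>9: swap a[0],a[11]; hi=10 → [-4, 11, -2, 5, 4, 12, 9, 7, 8, 10, 1, 13]
a[mid]=-4<9: swap a[0],a[0]; lo=1,mid=1 → [-4, 11, -2, 5, 4, 12, 9, 7, 8, 10, 1, 13]
a[mid]=11>9: swap a[1],a[10]; hi=9 → [-4, 1, -2, 5, 4, 12, 9, 7, 8, 10, 11, 13]
a[mid]=1<9: swap a[1],a[1]; lo=2,mid=2 → [-4, 1, -2, 5, 4, 12, 9, 7, 8, 10, 11, 13]
a[mid]=-2<9: swap a[2],a[2]; lo=3,mid=3 → [-4, 1, -2, 5, 4, 12, 9, 7, 8, 10, 11, 13]
a[mid]=5<9: swap a[3],a[3]; lo=4,mid=4 → [-4, 1, -2, 5, 4, 12, 9, 7, 8, 10, 11, 13]
a[mid]=4<9: swap a[4],a[4]; lo=5,mid=5 → [-4, 1, -2, 5, 4, 12, 9, 7, 8, 10, 11, 13]
a[mid]=12>9: swap a[5],a[9]; hi=8 → [-4, 1, -2, 5, 4, 10, 9, 7, 8, 12, 11, 13]
a[mid]=10>9: swap a[5],a[8]; hi=7 → [-4, 1, -2, 5, 4, 8, 9, 7, 10, 12, 11, 13]
a[mid]=8<9: swap a[5],a[5]; lo=6,mid=6 → [-4, 1, -2, 5, 4, 8, 9, 7, 10, 12, 11, 13]
a[mid]=9=9: mid=7
a[mid]=7<9: swap a[6],a[7]; lo=7,mid=8 → [-4, 1, -2, 5, 4, 8, 7, 9, 10, 12, 11, 13]
end: lo=7, hi=7; a = [-4, 1, -2, 5, 4, 8, 7, 9, 10, 12, 11, 13]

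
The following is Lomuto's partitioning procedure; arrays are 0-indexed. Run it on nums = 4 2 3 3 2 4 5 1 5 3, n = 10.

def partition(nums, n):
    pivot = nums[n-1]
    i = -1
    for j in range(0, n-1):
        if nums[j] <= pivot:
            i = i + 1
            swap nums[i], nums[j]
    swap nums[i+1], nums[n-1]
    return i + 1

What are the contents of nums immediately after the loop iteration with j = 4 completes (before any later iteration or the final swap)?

2 3 3 2 4 4 5 1 5 3

pivot = nums[9] = 3; i = -1
j=0: nums[0]=4 > 3 → no swap
j=1: nums[1]=2 ≤ 3 → i=0, swap nums[0],nums[1] → 2 4 3 3 2 4 5 1 5 3
j=2: nums[2]=3 ≤ 3 → i=1, swap nums[1],nums[2] → 2 3 4 3 2 4 5 1 5 3
j=3: nums[3]=3 ≤ 3 → i=2, swap nums[2],nums[3] → 2 3 3 4 2 4 5 1 5 3
j=4: nums[4]=2 ≤ 3 → i=3, swap nums[3],nums[4] → 2 3 3 2 4 4 5 1 5 3
(after j=4) nums = 2 3 3 2 4 4 5 1 5 3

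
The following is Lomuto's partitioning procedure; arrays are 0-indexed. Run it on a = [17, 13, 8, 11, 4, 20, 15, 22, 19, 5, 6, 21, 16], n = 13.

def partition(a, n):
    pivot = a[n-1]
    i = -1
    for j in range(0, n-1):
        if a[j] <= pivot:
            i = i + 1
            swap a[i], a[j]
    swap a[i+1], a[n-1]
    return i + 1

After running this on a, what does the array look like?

pivot=16, i=-1
j=0: 17>16, skip
j=1: 13≤16, i=0, swap(0,1) ⇒ [13, 17, 8, 11, 4, 20, 15, 22, 19, 5, 6, 21, 16]
j=2: 8≤16, i=1, swap(1,2) ⇒ [13, 8, 17, 11, 4, 20, 15, 22, 19, 5, 6, 21, 16]
j=3: 11≤16, i=2, swap(2,3) ⇒ [13, 8, 11, 17, 4, 20, 15, 22, 19, 5, 6, 21, 16]
j=4: 4≤16, i=3, swap(3,4) ⇒ [13, 8, 11, 4, 17, 20, 15, 22, 19, 5, 6, 21, 16]
j=5: 20>16, skip
j=6: 15≤16, i=4, swap(4,6) ⇒ [13, 8, 11, 4, 15, 20, 17, 22, 19, 5, 6, 21, 16]
j=7: 22>16, skip
j=8: 19>16, skip
j=9: 5≤16, i=5, swap(5,9) ⇒ [13, 8, 11, 4, 15, 5, 17, 22, 19, 20, 6, 21, 16]
j=10: 6≤16, i=6, swap(6,10) ⇒ [13, 8, 11, 4, 15, 5, 6, 22, 19, 20, 17, 21, 16]
j=11: 21>16, skip
swap(7,12) ⇒ [13, 8, 11, 4, 15, 5, 6, 16, 19, 20, 17, 21, 22]; return 7

[13, 8, 11, 4, 15, 5, 6, 16, 19, 20, 17, 21, 22]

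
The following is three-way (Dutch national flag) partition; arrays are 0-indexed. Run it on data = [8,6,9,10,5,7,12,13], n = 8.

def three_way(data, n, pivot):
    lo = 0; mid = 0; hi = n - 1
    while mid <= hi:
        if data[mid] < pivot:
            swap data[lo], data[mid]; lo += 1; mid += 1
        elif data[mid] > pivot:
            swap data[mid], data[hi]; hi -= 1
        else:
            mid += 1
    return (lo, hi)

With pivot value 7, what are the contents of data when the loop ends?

lo=0 mid=0 hi=7
8>7: swap(0,7), hi=6 ⇒ [13,6,9,10,5,7,12,8]
13>7: swap(0,6), hi=5 ⇒ [12,6,9,10,5,7,13,8]
12>7: swap(0,5), hi=4 ⇒ [7,6,9,10,5,12,13,8]
7=7: mid=1
6<7: swap(0,1), lo=1 mid=2 ⇒ [6,7,9,10,5,12,13,8]
9>7: swap(2,4), hi=3 ⇒ [6,7,5,10,9,12,13,8]
5<7: swap(1,2), lo=2 mid=3 ⇒ [6,5,7,10,9,12,13,8]
10>7: swap(3,3), hi=2 ⇒ [6,5,7,10,9,12,13,8]
done. lo=2 hi=2; data=[6,5,7,10,9,12,13,8]

[6,5,7,10,9,12,13,8]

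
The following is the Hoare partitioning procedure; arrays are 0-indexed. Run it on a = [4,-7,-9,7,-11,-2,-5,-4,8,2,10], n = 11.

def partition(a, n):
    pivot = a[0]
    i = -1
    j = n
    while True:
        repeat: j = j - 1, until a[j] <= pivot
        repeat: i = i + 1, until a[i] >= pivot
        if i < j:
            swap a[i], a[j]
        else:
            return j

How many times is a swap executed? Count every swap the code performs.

2

pivot = a[0] = 4; i = -1, j = 11
j→9 (a[9]=2≤4), i→0 (a[0]=4≥4); i<j, swap → [2,-7,-9,7,-11,-2,-5,-4,8,4,10]
j→7 (a[7]=-4≤4), i→3 (a[3]=7≥4); i<j, swap → [2,-7,-9,-4,-11,-2,-5,7,8,4,10]
j→6, i→7; i≥j, return j=6. a = [2,-7,-9,-4,-11,-2,-5,7,8,4,10]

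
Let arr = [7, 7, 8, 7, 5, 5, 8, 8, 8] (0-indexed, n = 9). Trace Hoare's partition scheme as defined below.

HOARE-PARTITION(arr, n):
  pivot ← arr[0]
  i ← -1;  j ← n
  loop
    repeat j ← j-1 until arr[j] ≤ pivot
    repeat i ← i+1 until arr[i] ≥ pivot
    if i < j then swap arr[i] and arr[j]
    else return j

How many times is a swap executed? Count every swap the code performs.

3

pivot = arr[0] = 7; i = -1, j = 9
j→5 (arr[5]=5≤7), i→0 (arr[0]=7≥7); i<j, swap → [5, 7, 8, 7, 5, 7, 8, 8, 8]
j→4 (arr[4]=5≤7), i→1 (arr[1]=7≥7); i<j, swap → [5, 5, 8, 7, 7, 7, 8, 8, 8]
j→3 (arr[3]=7≤7), i→2 (arr[2]=8≥7); i<j, swap → [5, 5, 7, 8, 7, 7, 8, 8, 8]
j→2, i→3; i≥j, return j=2. arr = [5, 5, 7, 8, 7, 7, 8, 8, 8]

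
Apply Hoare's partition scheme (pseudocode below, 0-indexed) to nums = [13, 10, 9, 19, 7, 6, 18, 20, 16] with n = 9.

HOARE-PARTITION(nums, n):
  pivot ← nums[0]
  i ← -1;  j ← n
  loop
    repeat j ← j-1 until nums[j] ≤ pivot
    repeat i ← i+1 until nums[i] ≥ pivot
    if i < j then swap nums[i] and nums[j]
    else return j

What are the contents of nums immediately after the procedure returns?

pivot=13
j stops at 5 (6), i stops at 0 (13); swap ⇒ [6, 10, 9, 19, 7, 13, 18, 20, 16]
j stops at 4 (7), i stops at 3 (19); swap ⇒ [6, 10, 9, 7, 19, 13, 18, 20, 16]
j stops at 3, i stops at 4; i≥j ⇒ return 3. nums=[6, 10, 9, 7, 19, 13, 18, 20, 16]

[6, 10, 9, 7, 19, 13, 18, 20, 16]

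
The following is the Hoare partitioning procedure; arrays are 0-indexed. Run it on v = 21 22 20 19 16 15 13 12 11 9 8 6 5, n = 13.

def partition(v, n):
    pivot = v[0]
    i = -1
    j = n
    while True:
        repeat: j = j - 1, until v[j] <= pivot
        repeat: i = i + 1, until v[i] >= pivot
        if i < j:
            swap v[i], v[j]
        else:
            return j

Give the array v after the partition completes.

pivot=21
j stops at 12 (5), i stops at 0 (21); swap ⇒ 5 22 20 19 16 15 13 12 11 9 8 6 21
j stops at 11 (6), i stops at 1 (22); swap ⇒ 5 6 20 19 16 15 13 12 11 9 8 22 21
j stops at 10, i stops at 11; i≥j ⇒ return 10. v=5 6 20 19 16 15 13 12 11 9 8 22 21

5 6 20 19 16 15 13 12 11 9 8 22 21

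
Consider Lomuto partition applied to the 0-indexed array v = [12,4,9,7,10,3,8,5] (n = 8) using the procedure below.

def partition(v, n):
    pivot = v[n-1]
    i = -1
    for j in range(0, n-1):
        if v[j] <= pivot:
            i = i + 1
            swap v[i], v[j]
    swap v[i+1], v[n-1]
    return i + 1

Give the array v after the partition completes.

pivot = v[7] = 5; i = -1
j=0: v[0]=12 > 5 → no swap
j=1: v[1]=4 ≤ 5 → i=0, swap v[0],v[1] → [4,12,9,7,10,3,8,5]
j=2: v[2]=9 > 5 → no swap
j=3: v[3]=7 > 5 → no swap
j=4: v[4]=10 > 5 → no swap
j=5: v[5]=3 ≤ 5 → i=1, swap v[1],v[5] → [4,3,9,7,10,12,8,5]
j=6: v[6]=8 > 5 → no swap
final swap v[2],v[7] → [4,3,5,7,10,12,8,9]; return 2

[4,3,5,7,10,12,8,9]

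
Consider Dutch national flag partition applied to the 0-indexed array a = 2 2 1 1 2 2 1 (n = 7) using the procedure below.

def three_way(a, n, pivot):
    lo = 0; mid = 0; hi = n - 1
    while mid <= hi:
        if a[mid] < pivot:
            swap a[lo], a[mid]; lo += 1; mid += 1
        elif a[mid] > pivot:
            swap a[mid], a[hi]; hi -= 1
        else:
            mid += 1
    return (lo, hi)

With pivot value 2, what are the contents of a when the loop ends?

pivot = 2; lo=0, mid=0, hi=6
a[mid]=2=2: mid=1
a[mid]=2=2: mid=2
a[mid]=1<2: swap a[0],a[2]; lo=1,mid=3 → 1 2 2 1 2 2 1
a[mid]=1<2: swap a[1],a[3]; lo=2,mid=4 → 1 1 2 2 2 2 1
a[mid]=2=2: mid=5
a[mid]=2=2: mid=6
a[mid]=1<2: swap a[2],a[6]; lo=3,mid=7 → 1 1 1 2 2 2 2
end: lo=3, hi=6; a = 1 1 1 2 2 2 2

1 1 1 2 2 2 2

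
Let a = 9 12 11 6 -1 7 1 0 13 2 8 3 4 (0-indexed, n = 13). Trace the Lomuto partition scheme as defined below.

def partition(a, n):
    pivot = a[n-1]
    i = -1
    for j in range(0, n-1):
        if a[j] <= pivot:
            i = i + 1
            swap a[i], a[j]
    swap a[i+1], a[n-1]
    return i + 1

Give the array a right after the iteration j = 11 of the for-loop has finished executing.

-1 1 0 2 3 7 12 11 13 6 8 9 4

pivot = a[12] = 4; i = -1
j=0: a[0]=9 > 4 → no swap
j=1: a[1]=12 > 4 → no swap
j=2: a[2]=11 > 4 → no swap
j=3: a[3]=6 > 4 → no swap
j=4: a[4]=-1 ≤ 4 → i=0, swap a[0],a[4] → -1 12 11 6 9 7 1 0 13 2 8 3 4
j=5: a[5]=7 > 4 → no swap
j=6: a[6]=1 ≤ 4 → i=1, swap a[1],a[6] → -1 1 11 6 9 7 12 0 13 2 8 3 4
j=7: a[7]=0 ≤ 4 → i=2, swap a[2],a[7] → -1 1 0 6 9 7 12 11 13 2 8 3 4
j=8: a[8]=13 > 4 → no swap
j=9: a[9]=2 ≤ 4 → i=3, swap a[3],a[9] → -1 1 0 2 9 7 12 11 13 6 8 3 4
j=10: a[10]=8 > 4 → no swap
j=11: a[11]=3 ≤ 4 → i=4, swap a[4],a[11] → -1 1 0 2 3 7 12 11 13 6 8 9 4
(after j=11) a = -1 1 0 2 3 7 12 11 13 6 8 9 4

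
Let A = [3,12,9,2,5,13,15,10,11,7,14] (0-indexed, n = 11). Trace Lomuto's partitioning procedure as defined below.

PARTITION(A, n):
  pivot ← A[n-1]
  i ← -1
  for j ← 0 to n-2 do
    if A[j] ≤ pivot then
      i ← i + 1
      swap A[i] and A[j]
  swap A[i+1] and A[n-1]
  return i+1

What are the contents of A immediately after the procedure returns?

pivot = A[10] = 14; i = -1
j=0: A[0]=3 ≤ 14 → i=0, swap A[0],A[0] (no change) → [3,12,9,2,5,13,15,10,11,7,14]
j=1: A[1]=12 ≤ 14 → i=1, swap A[1],A[1] (no change) → [3,12,9,2,5,13,15,10,11,7,14]
j=2: A[2]=9 ≤ 14 → i=2, swap A[2],A[2] (no change) → [3,12,9,2,5,13,15,10,11,7,14]
j=3: A[3]=2 ≤ 14 → i=3, swap A[3],A[3] (no change) → [3,12,9,2,5,13,15,10,11,7,14]
j=4: A[4]=5 ≤ 14 → i=4, swap A[4],A[4] (no change) → [3,12,9,2,5,13,15,10,11,7,14]
j=5: A[5]=13 ≤ 14 → i=5, swap A[5],A[5] (no change) → [3,12,9,2,5,13,15,10,11,7,14]
j=6: A[6]=15 > 14 → no swap
j=7: A[7]=10 ≤ 14 → i=6, swap A[6],A[7] → [3,12,9,2,5,13,10,15,11,7,14]
j=8: A[8]=11 ≤ 14 → i=7, swap A[7],A[8] → [3,12,9,2,5,13,10,11,15,7,14]
j=9: A[9]=7 ≤ 14 → i=8, swap A[8],A[9] → [3,12,9,2,5,13,10,11,7,15,14]
final swap A[9],A[10] → [3,12,9,2,5,13,10,11,7,14,15]; return 9

[3,12,9,2,5,13,10,11,7,14,15]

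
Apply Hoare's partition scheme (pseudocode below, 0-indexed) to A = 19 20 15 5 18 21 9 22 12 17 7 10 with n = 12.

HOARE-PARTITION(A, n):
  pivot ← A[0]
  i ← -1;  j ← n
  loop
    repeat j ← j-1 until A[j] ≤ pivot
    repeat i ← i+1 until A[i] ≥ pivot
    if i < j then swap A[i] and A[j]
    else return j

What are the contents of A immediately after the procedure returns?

pivot=19
j stops at 11 (10), i stops at 0 (19); swap ⇒ 10 20 15 5 18 21 9 22 12 17 7 19
j stops at 10 (7), i stops at 1 (20); swap ⇒ 10 7 15 5 18 21 9 22 12 17 20 19
j stops at 9 (17), i stops at 5 (21); swap ⇒ 10 7 15 5 18 17 9 22 12 21 20 19
j stops at 8 (12), i stops at 7 (22); swap ⇒ 10 7 15 5 18 17 9 12 22 21 20 19
j stops at 7, i stops at 8; i≥j ⇒ return 7. A=10 7 15 5 18 17 9 12 22 21 20 19

10 7 15 5 18 17 9 12 22 21 20 19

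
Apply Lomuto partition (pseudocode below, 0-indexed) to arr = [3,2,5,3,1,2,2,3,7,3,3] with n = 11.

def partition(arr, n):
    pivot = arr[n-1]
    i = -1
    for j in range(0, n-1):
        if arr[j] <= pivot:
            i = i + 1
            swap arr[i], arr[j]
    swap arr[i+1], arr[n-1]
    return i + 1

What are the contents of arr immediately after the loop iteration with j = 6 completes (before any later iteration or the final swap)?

[3,2,3,1,2,2,5,3,7,3,3]

pivot=3, i=-1
j=0: 3≤3, i=0, swap(0,0) ⇒ [3,2,5,3,1,2,2,3,7,3,3]
j=1: 2≤3, i=1, swap(1,1) ⇒ [3,2,5,3,1,2,2,3,7,3,3]
j=2: 5>3, skip
j=3: 3≤3, i=2, swap(2,3) ⇒ [3,2,3,5,1,2,2,3,7,3,3]
j=4: 1≤3, i=3, swap(3,4) ⇒ [3,2,3,1,5,2,2,3,7,3,3]
j=5: 2≤3, i=4, swap(4,5) ⇒ [3,2,3,1,2,5,2,3,7,3,3]
j=6: 2≤3, i=5, swap(5,6) ⇒ [3,2,3,1,2,2,5,3,7,3,3]
(after j=6) arr = [3,2,3,1,2,2,5,3,7,3,3]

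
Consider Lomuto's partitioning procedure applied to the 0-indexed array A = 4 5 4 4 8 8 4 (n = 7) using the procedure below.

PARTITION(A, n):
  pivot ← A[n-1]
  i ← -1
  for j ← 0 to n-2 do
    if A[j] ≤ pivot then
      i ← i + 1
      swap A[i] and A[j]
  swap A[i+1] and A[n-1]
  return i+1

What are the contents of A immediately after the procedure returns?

pivot=4, i=-1
j=0: 4≤4, i=0, swap(0,0) ⇒ 4 5 4 4 8 8 4
j=1: 5>4, skip
j=2: 4≤4, i=1, swap(1,2) ⇒ 4 4 5 4 8 8 4
j=3: 4≤4, i=2, swap(2,3) ⇒ 4 4 4 5 8 8 4
j=4: 8>4, skip
j=5: 8>4, skip
swap(3,6) ⇒ 4 4 4 4 8 8 5; return 3

4 4 4 4 8 8 5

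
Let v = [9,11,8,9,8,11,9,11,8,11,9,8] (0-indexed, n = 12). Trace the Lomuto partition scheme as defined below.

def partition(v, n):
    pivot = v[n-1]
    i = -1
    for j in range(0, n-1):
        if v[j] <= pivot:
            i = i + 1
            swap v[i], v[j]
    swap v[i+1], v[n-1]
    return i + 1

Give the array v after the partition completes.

pivot = v[11] = 8; i = -1
j=0: v[0]=9 > 8 → no swap
j=1: v[1]=11 > 8 → no swap
j=2: v[2]=8 ≤ 8 → i=0, swap v[0],v[2] → [8,11,9,9,8,11,9,11,8,11,9,8]
j=3: v[3]=9 > 8 → no swap
j=4: v[4]=8 ≤ 8 → i=1, swap v[1],v[4] → [8,8,9,9,11,11,9,11,8,11,9,8]
j=5: v[5]=11 > 8 → no swap
j=6: v[6]=9 > 8 → no swap
j=7: v[7]=11 > 8 → no swap
j=8: v[8]=8 ≤ 8 → i=2, swap v[2],v[8] → [8,8,8,9,11,11,9,11,9,11,9,8]
j=9: v[9]=11 > 8 → no swap
j=10: v[10]=9 > 8 → no swap
final swap v[3],v[11] → [8,8,8,8,11,11,9,11,9,11,9,9]; return 3

[8,8,8,8,11,11,9,11,9,11,9,9]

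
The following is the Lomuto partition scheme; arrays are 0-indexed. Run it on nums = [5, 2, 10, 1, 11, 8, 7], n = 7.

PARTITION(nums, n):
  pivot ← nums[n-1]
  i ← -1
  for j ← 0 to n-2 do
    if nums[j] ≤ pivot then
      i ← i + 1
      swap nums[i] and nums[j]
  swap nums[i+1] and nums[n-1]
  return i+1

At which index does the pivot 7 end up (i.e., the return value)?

pivot = nums[6] = 7; i = -1
j=0: nums[0]=5 ≤ 7 → i=0, swap nums[0],nums[0] (no change) → [5, 2, 10, 1, 11, 8, 7]
j=1: nums[1]=2 ≤ 7 → i=1, swap nums[1],nums[1] (no change) → [5, 2, 10, 1, 11, 8, 7]
j=2: nums[2]=10 > 7 → no swap
j=3: nums[3]=1 ≤ 7 → i=2, swap nums[2],nums[3] → [5, 2, 1, 10, 11, 8, 7]
j=4: nums[4]=11 > 7 → no swap
j=5: nums[5]=8 > 7 → no swap
final swap nums[3],nums[6] → [5, 2, 1, 7, 11, 8, 10]; return 3

3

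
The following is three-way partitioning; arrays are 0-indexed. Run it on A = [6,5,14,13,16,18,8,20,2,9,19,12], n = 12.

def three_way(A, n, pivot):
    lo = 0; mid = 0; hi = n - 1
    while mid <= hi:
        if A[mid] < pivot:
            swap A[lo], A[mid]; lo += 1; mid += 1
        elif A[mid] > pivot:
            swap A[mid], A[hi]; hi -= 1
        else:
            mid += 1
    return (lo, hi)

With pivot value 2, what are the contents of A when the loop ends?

[2,14,13,16,18,8,20,5,9,19,12,6]

lo=0 mid=0 hi=11
6>2: swap(0,11), hi=10 ⇒ [12,5,14,13,16,18,8,20,2,9,19,6]
12>2: swap(0,10), hi=9 ⇒ [19,5,14,13,16,18,8,20,2,9,12,6]
19>2: swap(0,9), hi=8 ⇒ [9,5,14,13,16,18,8,20,2,19,12,6]
9>2: swap(0,8), hi=7 ⇒ [2,5,14,13,16,18,8,20,9,19,12,6]
2=2: mid=1
5>2: swap(1,7), hi=6 ⇒ [2,20,14,13,16,18,8,5,9,19,12,6]
20>2: swap(1,6), hi=5 ⇒ [2,8,14,13,16,18,20,5,9,19,12,6]
8>2: swap(1,5), hi=4 ⇒ [2,18,14,13,16,8,20,5,9,19,12,6]
18>2: swap(1,4), hi=3 ⇒ [2,16,14,13,18,8,20,5,9,19,12,6]
16>2: swap(1,3), hi=2 ⇒ [2,13,14,16,18,8,20,5,9,19,12,6]
13>2: swap(1,2), hi=1 ⇒ [2,14,13,16,18,8,20,5,9,19,12,6]
14>2: swap(1,1), hi=0 ⇒ [2,14,13,16,18,8,20,5,9,19,12,6]
done. lo=0 hi=0; A=[2,14,13,16,18,8,20,5,9,19,12,6]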